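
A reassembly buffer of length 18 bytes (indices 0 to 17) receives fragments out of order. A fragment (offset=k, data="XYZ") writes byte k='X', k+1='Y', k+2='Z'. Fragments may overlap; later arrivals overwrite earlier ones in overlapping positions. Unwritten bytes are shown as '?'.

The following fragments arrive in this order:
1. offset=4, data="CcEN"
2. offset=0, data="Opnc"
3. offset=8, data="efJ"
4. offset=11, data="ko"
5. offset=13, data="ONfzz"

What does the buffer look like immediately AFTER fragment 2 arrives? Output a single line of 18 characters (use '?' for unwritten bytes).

Answer: OpncCcEN??????????

Derivation:
Fragment 1: offset=4 data="CcEN" -> buffer=????CcEN??????????
Fragment 2: offset=0 data="Opnc" -> buffer=OpncCcEN??????????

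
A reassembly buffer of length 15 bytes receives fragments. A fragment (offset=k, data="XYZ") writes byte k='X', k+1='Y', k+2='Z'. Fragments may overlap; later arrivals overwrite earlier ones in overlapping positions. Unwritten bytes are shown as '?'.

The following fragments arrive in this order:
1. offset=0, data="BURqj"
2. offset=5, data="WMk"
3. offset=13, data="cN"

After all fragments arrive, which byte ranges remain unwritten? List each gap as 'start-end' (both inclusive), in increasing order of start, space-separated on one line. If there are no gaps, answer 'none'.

Answer: 8-12

Derivation:
Fragment 1: offset=0 len=5
Fragment 2: offset=5 len=3
Fragment 3: offset=13 len=2
Gaps: 8-12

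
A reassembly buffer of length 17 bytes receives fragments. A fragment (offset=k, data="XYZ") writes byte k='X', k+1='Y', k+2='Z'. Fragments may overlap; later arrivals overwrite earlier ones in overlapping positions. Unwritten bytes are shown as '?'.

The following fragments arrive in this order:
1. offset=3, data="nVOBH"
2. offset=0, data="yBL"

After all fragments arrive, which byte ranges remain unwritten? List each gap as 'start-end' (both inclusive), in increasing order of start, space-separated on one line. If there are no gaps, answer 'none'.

Fragment 1: offset=3 len=5
Fragment 2: offset=0 len=3
Gaps: 8-16

Answer: 8-16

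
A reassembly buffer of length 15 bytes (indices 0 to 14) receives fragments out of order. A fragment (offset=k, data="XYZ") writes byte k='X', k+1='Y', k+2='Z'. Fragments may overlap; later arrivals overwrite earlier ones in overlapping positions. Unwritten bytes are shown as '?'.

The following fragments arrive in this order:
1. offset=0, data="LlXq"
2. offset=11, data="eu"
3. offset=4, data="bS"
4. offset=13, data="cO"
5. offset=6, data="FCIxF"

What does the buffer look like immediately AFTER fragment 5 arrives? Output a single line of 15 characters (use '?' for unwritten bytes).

Fragment 1: offset=0 data="LlXq" -> buffer=LlXq???????????
Fragment 2: offset=11 data="eu" -> buffer=LlXq???????eu??
Fragment 3: offset=4 data="bS" -> buffer=LlXqbS?????eu??
Fragment 4: offset=13 data="cO" -> buffer=LlXqbS?????eucO
Fragment 5: offset=6 data="FCIxF" -> buffer=LlXqbSFCIxFeucO

Answer: LlXqbSFCIxFeucO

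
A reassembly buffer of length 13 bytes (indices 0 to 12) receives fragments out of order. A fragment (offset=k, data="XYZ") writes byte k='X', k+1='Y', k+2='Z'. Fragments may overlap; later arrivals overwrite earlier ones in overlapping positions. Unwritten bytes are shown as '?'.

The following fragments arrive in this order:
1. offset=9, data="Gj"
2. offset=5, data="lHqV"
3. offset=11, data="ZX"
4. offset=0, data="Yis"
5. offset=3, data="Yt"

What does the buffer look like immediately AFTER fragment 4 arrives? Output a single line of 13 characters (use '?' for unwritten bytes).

Fragment 1: offset=9 data="Gj" -> buffer=?????????Gj??
Fragment 2: offset=5 data="lHqV" -> buffer=?????lHqVGj??
Fragment 3: offset=11 data="ZX" -> buffer=?????lHqVGjZX
Fragment 4: offset=0 data="Yis" -> buffer=Yis??lHqVGjZX

Answer: Yis??lHqVGjZX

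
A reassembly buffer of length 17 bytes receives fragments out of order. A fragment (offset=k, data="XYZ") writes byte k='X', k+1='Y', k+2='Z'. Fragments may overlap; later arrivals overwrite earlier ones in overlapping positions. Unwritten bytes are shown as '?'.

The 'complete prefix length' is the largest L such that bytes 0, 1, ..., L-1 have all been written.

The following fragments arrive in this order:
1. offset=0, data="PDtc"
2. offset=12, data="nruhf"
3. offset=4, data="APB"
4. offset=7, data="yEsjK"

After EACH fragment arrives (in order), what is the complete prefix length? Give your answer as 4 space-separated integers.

Answer: 4 4 7 17

Derivation:
Fragment 1: offset=0 data="PDtc" -> buffer=PDtc????????????? -> prefix_len=4
Fragment 2: offset=12 data="nruhf" -> buffer=PDtc????????nruhf -> prefix_len=4
Fragment 3: offset=4 data="APB" -> buffer=PDtcAPB?????nruhf -> prefix_len=7
Fragment 4: offset=7 data="yEsjK" -> buffer=PDtcAPByEsjKnruhf -> prefix_len=17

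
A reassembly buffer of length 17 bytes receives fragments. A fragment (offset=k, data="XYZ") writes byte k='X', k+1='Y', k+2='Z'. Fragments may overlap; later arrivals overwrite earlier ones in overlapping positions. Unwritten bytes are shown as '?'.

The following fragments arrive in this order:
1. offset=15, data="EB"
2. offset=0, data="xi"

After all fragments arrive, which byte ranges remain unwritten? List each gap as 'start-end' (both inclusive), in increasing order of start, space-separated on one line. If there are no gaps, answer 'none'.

Answer: 2-14

Derivation:
Fragment 1: offset=15 len=2
Fragment 2: offset=0 len=2
Gaps: 2-14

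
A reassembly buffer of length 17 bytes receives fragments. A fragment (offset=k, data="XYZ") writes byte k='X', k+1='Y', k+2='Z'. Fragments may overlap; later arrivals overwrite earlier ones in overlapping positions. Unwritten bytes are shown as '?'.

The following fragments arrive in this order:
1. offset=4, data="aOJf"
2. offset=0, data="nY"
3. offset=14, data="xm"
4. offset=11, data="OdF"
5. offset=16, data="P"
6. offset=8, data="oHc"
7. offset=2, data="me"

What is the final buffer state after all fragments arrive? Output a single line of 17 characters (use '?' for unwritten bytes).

Fragment 1: offset=4 data="aOJf" -> buffer=????aOJf?????????
Fragment 2: offset=0 data="nY" -> buffer=nY??aOJf?????????
Fragment 3: offset=14 data="xm" -> buffer=nY??aOJf??????xm?
Fragment 4: offset=11 data="OdF" -> buffer=nY??aOJf???OdFxm?
Fragment 5: offset=16 data="P" -> buffer=nY??aOJf???OdFxmP
Fragment 6: offset=8 data="oHc" -> buffer=nY??aOJfoHcOdFxmP
Fragment 7: offset=2 data="me" -> buffer=nYmeaOJfoHcOdFxmP

Answer: nYmeaOJfoHcOdFxmP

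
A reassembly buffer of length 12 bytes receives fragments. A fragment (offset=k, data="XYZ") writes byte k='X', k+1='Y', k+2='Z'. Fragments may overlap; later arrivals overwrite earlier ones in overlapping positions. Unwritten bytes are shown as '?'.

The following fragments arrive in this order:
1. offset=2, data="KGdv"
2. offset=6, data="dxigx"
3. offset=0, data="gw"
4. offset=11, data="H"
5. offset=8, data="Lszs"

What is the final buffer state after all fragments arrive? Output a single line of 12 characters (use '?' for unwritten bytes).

Answer: gwKGdvdxLszs

Derivation:
Fragment 1: offset=2 data="KGdv" -> buffer=??KGdv??????
Fragment 2: offset=6 data="dxigx" -> buffer=??KGdvdxigx?
Fragment 3: offset=0 data="gw" -> buffer=gwKGdvdxigx?
Fragment 4: offset=11 data="H" -> buffer=gwKGdvdxigxH
Fragment 5: offset=8 data="Lszs" -> buffer=gwKGdvdxLszs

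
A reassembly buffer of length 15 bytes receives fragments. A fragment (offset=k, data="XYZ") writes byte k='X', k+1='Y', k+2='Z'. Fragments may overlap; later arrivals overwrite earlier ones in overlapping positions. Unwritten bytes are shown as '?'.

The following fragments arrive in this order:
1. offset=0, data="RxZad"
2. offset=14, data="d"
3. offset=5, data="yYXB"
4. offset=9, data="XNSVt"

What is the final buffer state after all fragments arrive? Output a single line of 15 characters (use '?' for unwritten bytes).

Fragment 1: offset=0 data="RxZad" -> buffer=RxZad??????????
Fragment 2: offset=14 data="d" -> buffer=RxZad?????????d
Fragment 3: offset=5 data="yYXB" -> buffer=RxZadyYXB?????d
Fragment 4: offset=9 data="XNSVt" -> buffer=RxZadyYXBXNSVtd

Answer: RxZadyYXBXNSVtd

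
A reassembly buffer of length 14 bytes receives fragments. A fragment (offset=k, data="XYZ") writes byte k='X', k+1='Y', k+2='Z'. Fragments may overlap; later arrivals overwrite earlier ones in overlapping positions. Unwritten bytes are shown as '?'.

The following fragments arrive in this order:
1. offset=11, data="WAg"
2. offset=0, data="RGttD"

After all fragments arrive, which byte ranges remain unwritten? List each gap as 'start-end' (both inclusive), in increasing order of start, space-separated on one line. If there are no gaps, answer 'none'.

Fragment 1: offset=11 len=3
Fragment 2: offset=0 len=5
Gaps: 5-10

Answer: 5-10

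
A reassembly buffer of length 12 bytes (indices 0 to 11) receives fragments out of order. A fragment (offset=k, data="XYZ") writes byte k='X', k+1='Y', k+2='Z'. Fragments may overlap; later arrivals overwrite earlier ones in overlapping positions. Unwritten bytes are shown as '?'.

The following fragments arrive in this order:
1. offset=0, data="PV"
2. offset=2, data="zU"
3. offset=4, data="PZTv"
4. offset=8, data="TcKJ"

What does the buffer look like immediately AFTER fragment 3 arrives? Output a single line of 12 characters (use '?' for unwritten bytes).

Answer: PVzUPZTv????

Derivation:
Fragment 1: offset=0 data="PV" -> buffer=PV??????????
Fragment 2: offset=2 data="zU" -> buffer=PVzU????????
Fragment 3: offset=4 data="PZTv" -> buffer=PVzUPZTv????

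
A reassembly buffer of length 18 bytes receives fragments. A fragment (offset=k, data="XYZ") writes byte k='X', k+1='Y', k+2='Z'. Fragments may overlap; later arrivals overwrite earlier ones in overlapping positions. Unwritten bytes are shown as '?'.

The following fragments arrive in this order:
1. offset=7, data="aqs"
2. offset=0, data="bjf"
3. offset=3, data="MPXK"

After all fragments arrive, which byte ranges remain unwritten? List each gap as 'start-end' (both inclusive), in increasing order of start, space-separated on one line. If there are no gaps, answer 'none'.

Answer: 10-17

Derivation:
Fragment 1: offset=7 len=3
Fragment 2: offset=0 len=3
Fragment 3: offset=3 len=4
Gaps: 10-17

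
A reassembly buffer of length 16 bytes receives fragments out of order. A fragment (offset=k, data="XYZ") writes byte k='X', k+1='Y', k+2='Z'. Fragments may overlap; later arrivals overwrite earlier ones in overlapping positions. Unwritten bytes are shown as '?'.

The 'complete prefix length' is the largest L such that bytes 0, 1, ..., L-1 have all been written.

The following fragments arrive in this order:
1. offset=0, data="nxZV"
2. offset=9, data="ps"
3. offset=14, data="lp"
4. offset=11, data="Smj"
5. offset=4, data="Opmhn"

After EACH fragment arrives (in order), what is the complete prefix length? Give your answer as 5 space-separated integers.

Answer: 4 4 4 4 16

Derivation:
Fragment 1: offset=0 data="nxZV" -> buffer=nxZV???????????? -> prefix_len=4
Fragment 2: offset=9 data="ps" -> buffer=nxZV?????ps????? -> prefix_len=4
Fragment 3: offset=14 data="lp" -> buffer=nxZV?????ps???lp -> prefix_len=4
Fragment 4: offset=11 data="Smj" -> buffer=nxZV?????psSmjlp -> prefix_len=4
Fragment 5: offset=4 data="Opmhn" -> buffer=nxZVOpmhnpsSmjlp -> prefix_len=16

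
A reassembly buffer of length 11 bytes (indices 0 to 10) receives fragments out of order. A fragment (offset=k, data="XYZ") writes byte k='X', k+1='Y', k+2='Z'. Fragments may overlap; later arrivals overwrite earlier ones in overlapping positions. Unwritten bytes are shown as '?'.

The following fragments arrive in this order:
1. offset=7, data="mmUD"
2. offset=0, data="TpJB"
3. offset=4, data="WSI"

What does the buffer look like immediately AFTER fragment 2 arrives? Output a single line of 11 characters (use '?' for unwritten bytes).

Answer: TpJB???mmUD

Derivation:
Fragment 1: offset=7 data="mmUD" -> buffer=???????mmUD
Fragment 2: offset=0 data="TpJB" -> buffer=TpJB???mmUD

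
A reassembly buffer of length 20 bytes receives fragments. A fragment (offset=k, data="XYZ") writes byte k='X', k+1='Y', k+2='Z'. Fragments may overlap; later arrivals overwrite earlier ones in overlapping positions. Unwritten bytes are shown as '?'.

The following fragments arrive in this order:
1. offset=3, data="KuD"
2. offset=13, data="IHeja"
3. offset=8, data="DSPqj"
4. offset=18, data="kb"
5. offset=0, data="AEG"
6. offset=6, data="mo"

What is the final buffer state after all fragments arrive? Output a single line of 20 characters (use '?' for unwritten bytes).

Answer: AEGKuDmoDSPqjIHejakb

Derivation:
Fragment 1: offset=3 data="KuD" -> buffer=???KuD??????????????
Fragment 2: offset=13 data="IHeja" -> buffer=???KuD???????IHeja??
Fragment 3: offset=8 data="DSPqj" -> buffer=???KuD??DSPqjIHeja??
Fragment 4: offset=18 data="kb" -> buffer=???KuD??DSPqjIHejakb
Fragment 5: offset=0 data="AEG" -> buffer=AEGKuD??DSPqjIHejakb
Fragment 6: offset=6 data="mo" -> buffer=AEGKuDmoDSPqjIHejakb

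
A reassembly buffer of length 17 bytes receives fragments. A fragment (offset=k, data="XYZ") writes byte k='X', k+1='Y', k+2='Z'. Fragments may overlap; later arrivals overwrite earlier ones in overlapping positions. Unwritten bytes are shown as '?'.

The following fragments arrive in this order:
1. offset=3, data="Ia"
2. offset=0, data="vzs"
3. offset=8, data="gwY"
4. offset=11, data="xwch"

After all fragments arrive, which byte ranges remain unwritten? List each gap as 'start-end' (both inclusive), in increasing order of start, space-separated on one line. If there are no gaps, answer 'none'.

Answer: 5-7 15-16

Derivation:
Fragment 1: offset=3 len=2
Fragment 2: offset=0 len=3
Fragment 3: offset=8 len=3
Fragment 4: offset=11 len=4
Gaps: 5-7 15-16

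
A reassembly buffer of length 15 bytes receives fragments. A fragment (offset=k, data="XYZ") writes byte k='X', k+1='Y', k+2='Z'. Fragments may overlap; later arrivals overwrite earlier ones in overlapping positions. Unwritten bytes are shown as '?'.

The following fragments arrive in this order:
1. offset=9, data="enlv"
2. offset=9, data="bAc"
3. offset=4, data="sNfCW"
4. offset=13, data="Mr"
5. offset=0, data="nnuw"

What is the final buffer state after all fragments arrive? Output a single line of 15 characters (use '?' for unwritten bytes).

Fragment 1: offset=9 data="enlv" -> buffer=?????????enlv??
Fragment 2: offset=9 data="bAc" -> buffer=?????????bAcv??
Fragment 3: offset=4 data="sNfCW" -> buffer=????sNfCWbAcv??
Fragment 4: offset=13 data="Mr" -> buffer=????sNfCWbAcvMr
Fragment 5: offset=0 data="nnuw" -> buffer=nnuwsNfCWbAcvMr

Answer: nnuwsNfCWbAcvMr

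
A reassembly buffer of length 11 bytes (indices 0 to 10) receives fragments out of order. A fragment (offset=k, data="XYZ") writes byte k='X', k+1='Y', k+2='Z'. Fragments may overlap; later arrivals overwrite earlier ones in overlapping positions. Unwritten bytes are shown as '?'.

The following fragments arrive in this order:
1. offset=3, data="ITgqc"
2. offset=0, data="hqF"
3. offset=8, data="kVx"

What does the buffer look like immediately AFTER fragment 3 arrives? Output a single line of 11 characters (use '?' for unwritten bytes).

Fragment 1: offset=3 data="ITgqc" -> buffer=???ITgqc???
Fragment 2: offset=0 data="hqF" -> buffer=hqFITgqc???
Fragment 3: offset=8 data="kVx" -> buffer=hqFITgqckVx

Answer: hqFITgqckVx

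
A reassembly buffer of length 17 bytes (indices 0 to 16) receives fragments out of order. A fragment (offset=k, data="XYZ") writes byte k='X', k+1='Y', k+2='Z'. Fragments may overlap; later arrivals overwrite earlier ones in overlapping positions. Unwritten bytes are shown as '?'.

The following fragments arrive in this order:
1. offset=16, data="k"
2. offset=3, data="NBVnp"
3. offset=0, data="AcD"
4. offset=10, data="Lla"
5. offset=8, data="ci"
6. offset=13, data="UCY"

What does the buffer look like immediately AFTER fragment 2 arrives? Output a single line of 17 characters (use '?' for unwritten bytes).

Fragment 1: offset=16 data="k" -> buffer=????????????????k
Fragment 2: offset=3 data="NBVnp" -> buffer=???NBVnp????????k

Answer: ???NBVnp????????k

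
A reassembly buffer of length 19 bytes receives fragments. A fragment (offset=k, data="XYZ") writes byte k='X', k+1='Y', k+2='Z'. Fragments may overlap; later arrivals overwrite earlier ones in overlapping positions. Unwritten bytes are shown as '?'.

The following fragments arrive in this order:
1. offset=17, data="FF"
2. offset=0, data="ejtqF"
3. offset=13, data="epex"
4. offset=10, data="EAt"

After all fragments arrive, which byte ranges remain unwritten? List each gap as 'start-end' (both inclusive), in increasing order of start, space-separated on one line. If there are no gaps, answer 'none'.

Answer: 5-9

Derivation:
Fragment 1: offset=17 len=2
Fragment 2: offset=0 len=5
Fragment 3: offset=13 len=4
Fragment 4: offset=10 len=3
Gaps: 5-9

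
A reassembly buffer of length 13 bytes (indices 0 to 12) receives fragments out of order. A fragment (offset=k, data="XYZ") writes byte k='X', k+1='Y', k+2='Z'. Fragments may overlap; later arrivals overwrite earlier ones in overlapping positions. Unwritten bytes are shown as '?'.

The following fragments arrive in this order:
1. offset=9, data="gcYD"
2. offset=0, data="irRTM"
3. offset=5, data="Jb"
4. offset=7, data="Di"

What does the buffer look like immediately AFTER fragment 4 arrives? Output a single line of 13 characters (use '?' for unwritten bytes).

Fragment 1: offset=9 data="gcYD" -> buffer=?????????gcYD
Fragment 2: offset=0 data="irRTM" -> buffer=irRTM????gcYD
Fragment 3: offset=5 data="Jb" -> buffer=irRTMJb??gcYD
Fragment 4: offset=7 data="Di" -> buffer=irRTMJbDigcYD

Answer: irRTMJbDigcYD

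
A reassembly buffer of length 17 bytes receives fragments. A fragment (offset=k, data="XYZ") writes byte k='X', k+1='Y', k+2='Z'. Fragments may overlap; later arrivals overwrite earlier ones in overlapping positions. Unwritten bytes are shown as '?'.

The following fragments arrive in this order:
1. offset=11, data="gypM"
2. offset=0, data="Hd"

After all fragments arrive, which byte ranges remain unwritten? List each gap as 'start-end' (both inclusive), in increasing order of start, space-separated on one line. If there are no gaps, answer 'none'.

Fragment 1: offset=11 len=4
Fragment 2: offset=0 len=2
Gaps: 2-10 15-16

Answer: 2-10 15-16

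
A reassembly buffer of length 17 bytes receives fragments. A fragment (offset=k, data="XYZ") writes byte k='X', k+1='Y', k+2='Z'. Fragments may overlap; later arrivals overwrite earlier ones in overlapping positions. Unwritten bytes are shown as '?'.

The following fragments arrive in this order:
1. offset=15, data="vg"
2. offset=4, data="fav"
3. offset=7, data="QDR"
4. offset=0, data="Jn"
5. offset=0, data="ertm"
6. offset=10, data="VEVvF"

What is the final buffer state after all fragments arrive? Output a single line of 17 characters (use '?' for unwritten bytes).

Fragment 1: offset=15 data="vg" -> buffer=???????????????vg
Fragment 2: offset=4 data="fav" -> buffer=????fav????????vg
Fragment 3: offset=7 data="QDR" -> buffer=????favQDR?????vg
Fragment 4: offset=0 data="Jn" -> buffer=Jn??favQDR?????vg
Fragment 5: offset=0 data="ertm" -> buffer=ertmfavQDR?????vg
Fragment 6: offset=10 data="VEVvF" -> buffer=ertmfavQDRVEVvFvg

Answer: ertmfavQDRVEVvFvg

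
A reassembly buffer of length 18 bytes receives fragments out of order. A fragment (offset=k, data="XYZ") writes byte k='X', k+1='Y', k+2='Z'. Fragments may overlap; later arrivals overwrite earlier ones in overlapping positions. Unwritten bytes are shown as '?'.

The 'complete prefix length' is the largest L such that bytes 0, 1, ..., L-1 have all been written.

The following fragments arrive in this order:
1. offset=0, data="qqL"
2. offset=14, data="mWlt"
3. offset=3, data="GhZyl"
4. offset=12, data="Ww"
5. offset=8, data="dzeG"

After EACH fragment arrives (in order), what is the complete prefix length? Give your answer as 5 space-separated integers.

Fragment 1: offset=0 data="qqL" -> buffer=qqL??????????????? -> prefix_len=3
Fragment 2: offset=14 data="mWlt" -> buffer=qqL???????????mWlt -> prefix_len=3
Fragment 3: offset=3 data="GhZyl" -> buffer=qqLGhZyl??????mWlt -> prefix_len=8
Fragment 4: offset=12 data="Ww" -> buffer=qqLGhZyl????WwmWlt -> prefix_len=8
Fragment 5: offset=8 data="dzeG" -> buffer=qqLGhZyldzeGWwmWlt -> prefix_len=18

Answer: 3 3 8 8 18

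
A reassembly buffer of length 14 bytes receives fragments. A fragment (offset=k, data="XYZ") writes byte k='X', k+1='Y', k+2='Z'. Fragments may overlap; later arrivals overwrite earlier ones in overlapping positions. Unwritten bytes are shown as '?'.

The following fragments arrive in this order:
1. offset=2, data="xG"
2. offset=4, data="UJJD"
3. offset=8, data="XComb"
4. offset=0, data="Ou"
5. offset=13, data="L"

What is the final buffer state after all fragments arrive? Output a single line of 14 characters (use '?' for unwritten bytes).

Answer: OuxGUJJDXCombL

Derivation:
Fragment 1: offset=2 data="xG" -> buffer=??xG??????????
Fragment 2: offset=4 data="UJJD" -> buffer=??xGUJJD??????
Fragment 3: offset=8 data="XComb" -> buffer=??xGUJJDXComb?
Fragment 4: offset=0 data="Ou" -> buffer=OuxGUJJDXComb?
Fragment 5: offset=13 data="L" -> buffer=OuxGUJJDXCombL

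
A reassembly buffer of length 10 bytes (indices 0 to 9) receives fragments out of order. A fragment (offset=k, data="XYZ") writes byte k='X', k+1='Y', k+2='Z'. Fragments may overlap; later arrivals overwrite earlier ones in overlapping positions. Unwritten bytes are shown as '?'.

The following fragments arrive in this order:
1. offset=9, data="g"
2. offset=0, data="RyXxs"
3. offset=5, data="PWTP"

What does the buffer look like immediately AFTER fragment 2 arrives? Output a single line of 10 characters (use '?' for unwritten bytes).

Answer: RyXxs????g

Derivation:
Fragment 1: offset=9 data="g" -> buffer=?????????g
Fragment 2: offset=0 data="RyXxs" -> buffer=RyXxs????g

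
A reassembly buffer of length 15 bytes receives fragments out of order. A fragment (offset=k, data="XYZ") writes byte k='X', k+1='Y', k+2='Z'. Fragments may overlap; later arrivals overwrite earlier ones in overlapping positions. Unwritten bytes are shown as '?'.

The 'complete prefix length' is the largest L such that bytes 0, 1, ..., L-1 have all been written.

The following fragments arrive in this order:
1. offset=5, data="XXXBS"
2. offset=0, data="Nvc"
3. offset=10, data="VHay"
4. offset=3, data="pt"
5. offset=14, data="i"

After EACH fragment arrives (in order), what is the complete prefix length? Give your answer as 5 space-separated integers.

Fragment 1: offset=5 data="XXXBS" -> buffer=?????XXXBS????? -> prefix_len=0
Fragment 2: offset=0 data="Nvc" -> buffer=Nvc??XXXBS????? -> prefix_len=3
Fragment 3: offset=10 data="VHay" -> buffer=Nvc??XXXBSVHay? -> prefix_len=3
Fragment 4: offset=3 data="pt" -> buffer=NvcptXXXBSVHay? -> prefix_len=14
Fragment 5: offset=14 data="i" -> buffer=NvcptXXXBSVHayi -> prefix_len=15

Answer: 0 3 3 14 15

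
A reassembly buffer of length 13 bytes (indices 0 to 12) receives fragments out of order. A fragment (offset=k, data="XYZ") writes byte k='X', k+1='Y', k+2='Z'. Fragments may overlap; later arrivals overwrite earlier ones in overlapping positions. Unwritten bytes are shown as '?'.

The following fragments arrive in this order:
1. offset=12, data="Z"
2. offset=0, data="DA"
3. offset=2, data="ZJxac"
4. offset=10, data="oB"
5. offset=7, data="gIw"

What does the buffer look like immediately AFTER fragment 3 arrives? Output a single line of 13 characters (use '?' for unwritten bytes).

Answer: DAZJxac?????Z

Derivation:
Fragment 1: offset=12 data="Z" -> buffer=????????????Z
Fragment 2: offset=0 data="DA" -> buffer=DA??????????Z
Fragment 3: offset=2 data="ZJxac" -> buffer=DAZJxac?????Z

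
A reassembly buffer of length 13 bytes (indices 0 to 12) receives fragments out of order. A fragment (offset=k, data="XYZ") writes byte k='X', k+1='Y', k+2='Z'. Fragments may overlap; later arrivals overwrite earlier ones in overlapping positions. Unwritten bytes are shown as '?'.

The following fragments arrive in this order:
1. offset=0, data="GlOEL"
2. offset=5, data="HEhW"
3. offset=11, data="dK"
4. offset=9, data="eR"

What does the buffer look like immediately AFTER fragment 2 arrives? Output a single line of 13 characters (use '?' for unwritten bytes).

Answer: GlOELHEhW????

Derivation:
Fragment 1: offset=0 data="GlOEL" -> buffer=GlOEL????????
Fragment 2: offset=5 data="HEhW" -> buffer=GlOELHEhW????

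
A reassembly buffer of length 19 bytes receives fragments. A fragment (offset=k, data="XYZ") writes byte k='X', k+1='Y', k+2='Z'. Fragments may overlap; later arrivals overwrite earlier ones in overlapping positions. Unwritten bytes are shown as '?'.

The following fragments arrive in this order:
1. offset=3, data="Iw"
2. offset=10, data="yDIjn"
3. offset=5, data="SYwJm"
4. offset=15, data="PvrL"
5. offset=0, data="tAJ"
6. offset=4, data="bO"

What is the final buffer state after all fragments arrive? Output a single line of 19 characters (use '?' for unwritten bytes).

Fragment 1: offset=3 data="Iw" -> buffer=???Iw??????????????
Fragment 2: offset=10 data="yDIjn" -> buffer=???Iw?????yDIjn????
Fragment 3: offset=5 data="SYwJm" -> buffer=???IwSYwJmyDIjn????
Fragment 4: offset=15 data="PvrL" -> buffer=???IwSYwJmyDIjnPvrL
Fragment 5: offset=0 data="tAJ" -> buffer=tAJIwSYwJmyDIjnPvrL
Fragment 6: offset=4 data="bO" -> buffer=tAJIbOYwJmyDIjnPvrL

Answer: tAJIbOYwJmyDIjnPvrL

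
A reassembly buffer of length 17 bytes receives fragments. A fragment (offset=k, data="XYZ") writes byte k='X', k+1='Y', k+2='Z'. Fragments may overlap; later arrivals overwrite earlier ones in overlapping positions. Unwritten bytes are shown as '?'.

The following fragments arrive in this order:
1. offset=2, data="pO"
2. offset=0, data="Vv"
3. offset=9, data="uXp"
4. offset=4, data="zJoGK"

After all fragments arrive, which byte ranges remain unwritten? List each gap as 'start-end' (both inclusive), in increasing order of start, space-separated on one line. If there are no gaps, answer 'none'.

Fragment 1: offset=2 len=2
Fragment 2: offset=0 len=2
Fragment 3: offset=9 len=3
Fragment 4: offset=4 len=5
Gaps: 12-16

Answer: 12-16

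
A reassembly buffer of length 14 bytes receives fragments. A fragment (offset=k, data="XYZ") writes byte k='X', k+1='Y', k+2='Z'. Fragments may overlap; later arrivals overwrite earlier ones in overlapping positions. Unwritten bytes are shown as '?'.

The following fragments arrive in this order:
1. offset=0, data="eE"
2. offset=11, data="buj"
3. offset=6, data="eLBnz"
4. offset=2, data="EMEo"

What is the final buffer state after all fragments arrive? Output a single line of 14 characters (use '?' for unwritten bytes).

Fragment 1: offset=0 data="eE" -> buffer=eE????????????
Fragment 2: offset=11 data="buj" -> buffer=eE?????????buj
Fragment 3: offset=6 data="eLBnz" -> buffer=eE????eLBnzbuj
Fragment 4: offset=2 data="EMEo" -> buffer=eEEMEoeLBnzbuj

Answer: eEEMEoeLBnzbuj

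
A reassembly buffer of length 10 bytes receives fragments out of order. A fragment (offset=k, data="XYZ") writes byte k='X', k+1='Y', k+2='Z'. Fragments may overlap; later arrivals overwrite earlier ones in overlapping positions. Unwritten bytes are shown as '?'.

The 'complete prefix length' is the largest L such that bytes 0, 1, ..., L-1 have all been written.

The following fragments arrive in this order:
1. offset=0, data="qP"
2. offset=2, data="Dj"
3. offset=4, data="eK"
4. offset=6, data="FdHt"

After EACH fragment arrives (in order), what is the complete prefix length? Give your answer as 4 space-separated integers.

Answer: 2 4 6 10

Derivation:
Fragment 1: offset=0 data="qP" -> buffer=qP???????? -> prefix_len=2
Fragment 2: offset=2 data="Dj" -> buffer=qPDj?????? -> prefix_len=4
Fragment 3: offset=4 data="eK" -> buffer=qPDjeK???? -> prefix_len=6
Fragment 4: offset=6 data="FdHt" -> buffer=qPDjeKFdHt -> prefix_len=10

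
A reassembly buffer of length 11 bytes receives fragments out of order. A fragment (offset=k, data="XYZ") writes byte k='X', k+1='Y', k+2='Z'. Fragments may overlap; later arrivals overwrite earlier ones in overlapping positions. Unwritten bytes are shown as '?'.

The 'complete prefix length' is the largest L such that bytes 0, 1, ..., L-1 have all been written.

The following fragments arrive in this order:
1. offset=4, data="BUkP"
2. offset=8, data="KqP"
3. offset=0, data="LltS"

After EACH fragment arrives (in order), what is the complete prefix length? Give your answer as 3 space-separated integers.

Fragment 1: offset=4 data="BUkP" -> buffer=????BUkP??? -> prefix_len=0
Fragment 2: offset=8 data="KqP" -> buffer=????BUkPKqP -> prefix_len=0
Fragment 3: offset=0 data="LltS" -> buffer=LltSBUkPKqP -> prefix_len=11

Answer: 0 0 11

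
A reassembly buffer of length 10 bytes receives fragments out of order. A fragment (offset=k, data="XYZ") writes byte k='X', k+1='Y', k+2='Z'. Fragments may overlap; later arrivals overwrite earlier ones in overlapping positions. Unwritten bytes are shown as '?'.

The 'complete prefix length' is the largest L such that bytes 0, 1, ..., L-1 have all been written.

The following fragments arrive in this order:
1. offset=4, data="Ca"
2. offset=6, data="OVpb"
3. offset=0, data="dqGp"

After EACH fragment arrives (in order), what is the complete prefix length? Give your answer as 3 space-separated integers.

Fragment 1: offset=4 data="Ca" -> buffer=????Ca???? -> prefix_len=0
Fragment 2: offset=6 data="OVpb" -> buffer=????CaOVpb -> prefix_len=0
Fragment 3: offset=0 data="dqGp" -> buffer=dqGpCaOVpb -> prefix_len=10

Answer: 0 0 10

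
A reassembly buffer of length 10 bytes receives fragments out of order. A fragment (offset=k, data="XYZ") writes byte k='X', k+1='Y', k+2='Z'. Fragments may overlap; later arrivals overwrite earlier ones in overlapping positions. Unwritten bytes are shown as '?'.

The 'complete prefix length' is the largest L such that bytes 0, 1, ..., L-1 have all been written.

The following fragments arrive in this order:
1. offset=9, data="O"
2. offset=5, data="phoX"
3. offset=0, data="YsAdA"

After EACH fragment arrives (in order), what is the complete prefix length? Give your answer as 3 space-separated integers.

Answer: 0 0 10

Derivation:
Fragment 1: offset=9 data="O" -> buffer=?????????O -> prefix_len=0
Fragment 2: offset=5 data="phoX" -> buffer=?????phoXO -> prefix_len=0
Fragment 3: offset=0 data="YsAdA" -> buffer=YsAdAphoXO -> prefix_len=10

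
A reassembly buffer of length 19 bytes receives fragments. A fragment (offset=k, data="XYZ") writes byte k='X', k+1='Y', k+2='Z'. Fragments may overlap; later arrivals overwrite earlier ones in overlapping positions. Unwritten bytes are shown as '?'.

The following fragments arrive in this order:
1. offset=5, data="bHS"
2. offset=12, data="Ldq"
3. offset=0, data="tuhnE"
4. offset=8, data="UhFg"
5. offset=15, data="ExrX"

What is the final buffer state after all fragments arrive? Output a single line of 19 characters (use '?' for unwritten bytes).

Answer: tuhnEbHSUhFgLdqExrX

Derivation:
Fragment 1: offset=5 data="bHS" -> buffer=?????bHS???????????
Fragment 2: offset=12 data="Ldq" -> buffer=?????bHS????Ldq????
Fragment 3: offset=0 data="tuhnE" -> buffer=tuhnEbHS????Ldq????
Fragment 4: offset=8 data="UhFg" -> buffer=tuhnEbHSUhFgLdq????
Fragment 5: offset=15 data="ExrX" -> buffer=tuhnEbHSUhFgLdqExrX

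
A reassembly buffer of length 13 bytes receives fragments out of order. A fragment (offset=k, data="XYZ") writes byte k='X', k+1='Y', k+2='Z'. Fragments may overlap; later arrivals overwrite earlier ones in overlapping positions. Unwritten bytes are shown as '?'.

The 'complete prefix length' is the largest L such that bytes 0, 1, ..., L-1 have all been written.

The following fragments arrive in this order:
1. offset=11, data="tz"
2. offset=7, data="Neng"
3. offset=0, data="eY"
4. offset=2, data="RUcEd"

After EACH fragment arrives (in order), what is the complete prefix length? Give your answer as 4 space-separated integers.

Fragment 1: offset=11 data="tz" -> buffer=???????????tz -> prefix_len=0
Fragment 2: offset=7 data="Neng" -> buffer=???????Nengtz -> prefix_len=0
Fragment 3: offset=0 data="eY" -> buffer=eY?????Nengtz -> prefix_len=2
Fragment 4: offset=2 data="RUcEd" -> buffer=eYRUcEdNengtz -> prefix_len=13

Answer: 0 0 2 13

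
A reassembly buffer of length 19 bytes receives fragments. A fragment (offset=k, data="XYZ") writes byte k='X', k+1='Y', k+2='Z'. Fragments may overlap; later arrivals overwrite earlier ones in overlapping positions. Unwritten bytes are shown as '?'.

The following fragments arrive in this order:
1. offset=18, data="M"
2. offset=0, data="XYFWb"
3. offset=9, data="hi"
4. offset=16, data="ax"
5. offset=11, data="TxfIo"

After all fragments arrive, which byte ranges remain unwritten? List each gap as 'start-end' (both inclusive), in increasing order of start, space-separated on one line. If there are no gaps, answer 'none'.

Fragment 1: offset=18 len=1
Fragment 2: offset=0 len=5
Fragment 3: offset=9 len=2
Fragment 4: offset=16 len=2
Fragment 5: offset=11 len=5
Gaps: 5-8

Answer: 5-8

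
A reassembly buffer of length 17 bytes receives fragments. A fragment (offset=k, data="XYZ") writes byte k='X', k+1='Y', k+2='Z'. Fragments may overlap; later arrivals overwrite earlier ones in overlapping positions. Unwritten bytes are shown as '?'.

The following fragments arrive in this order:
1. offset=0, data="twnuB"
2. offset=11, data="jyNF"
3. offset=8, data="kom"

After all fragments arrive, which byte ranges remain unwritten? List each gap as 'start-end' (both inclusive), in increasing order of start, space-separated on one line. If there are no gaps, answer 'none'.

Fragment 1: offset=0 len=5
Fragment 2: offset=11 len=4
Fragment 3: offset=8 len=3
Gaps: 5-7 15-16

Answer: 5-7 15-16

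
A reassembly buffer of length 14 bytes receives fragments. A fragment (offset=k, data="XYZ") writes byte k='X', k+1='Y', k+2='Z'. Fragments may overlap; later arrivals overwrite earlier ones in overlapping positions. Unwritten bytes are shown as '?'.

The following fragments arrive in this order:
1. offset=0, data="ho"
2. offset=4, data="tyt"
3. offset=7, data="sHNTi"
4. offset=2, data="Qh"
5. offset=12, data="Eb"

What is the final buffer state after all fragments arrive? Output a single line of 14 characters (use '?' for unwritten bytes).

Answer: hoQhtytsHNTiEb

Derivation:
Fragment 1: offset=0 data="ho" -> buffer=ho????????????
Fragment 2: offset=4 data="tyt" -> buffer=ho??tyt???????
Fragment 3: offset=7 data="sHNTi" -> buffer=ho??tytsHNTi??
Fragment 4: offset=2 data="Qh" -> buffer=hoQhtytsHNTi??
Fragment 5: offset=12 data="Eb" -> buffer=hoQhtytsHNTiEb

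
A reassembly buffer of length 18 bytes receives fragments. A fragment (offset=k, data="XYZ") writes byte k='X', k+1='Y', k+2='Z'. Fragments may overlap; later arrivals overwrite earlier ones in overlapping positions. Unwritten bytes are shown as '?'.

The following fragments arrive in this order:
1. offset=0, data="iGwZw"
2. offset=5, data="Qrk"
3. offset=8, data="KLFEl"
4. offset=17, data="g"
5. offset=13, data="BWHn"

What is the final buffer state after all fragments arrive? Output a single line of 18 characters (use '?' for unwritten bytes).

Fragment 1: offset=0 data="iGwZw" -> buffer=iGwZw?????????????
Fragment 2: offset=5 data="Qrk" -> buffer=iGwZwQrk??????????
Fragment 3: offset=8 data="KLFEl" -> buffer=iGwZwQrkKLFEl?????
Fragment 4: offset=17 data="g" -> buffer=iGwZwQrkKLFEl????g
Fragment 5: offset=13 data="BWHn" -> buffer=iGwZwQrkKLFElBWHng

Answer: iGwZwQrkKLFElBWHng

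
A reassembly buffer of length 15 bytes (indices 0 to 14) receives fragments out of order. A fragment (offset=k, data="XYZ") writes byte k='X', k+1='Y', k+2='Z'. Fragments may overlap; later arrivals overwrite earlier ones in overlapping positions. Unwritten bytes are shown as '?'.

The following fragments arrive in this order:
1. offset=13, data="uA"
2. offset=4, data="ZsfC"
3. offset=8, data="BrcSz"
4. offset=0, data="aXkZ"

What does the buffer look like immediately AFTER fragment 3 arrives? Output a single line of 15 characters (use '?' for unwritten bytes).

Answer: ????ZsfCBrcSzuA

Derivation:
Fragment 1: offset=13 data="uA" -> buffer=?????????????uA
Fragment 2: offset=4 data="ZsfC" -> buffer=????ZsfC?????uA
Fragment 3: offset=8 data="BrcSz" -> buffer=????ZsfCBrcSzuA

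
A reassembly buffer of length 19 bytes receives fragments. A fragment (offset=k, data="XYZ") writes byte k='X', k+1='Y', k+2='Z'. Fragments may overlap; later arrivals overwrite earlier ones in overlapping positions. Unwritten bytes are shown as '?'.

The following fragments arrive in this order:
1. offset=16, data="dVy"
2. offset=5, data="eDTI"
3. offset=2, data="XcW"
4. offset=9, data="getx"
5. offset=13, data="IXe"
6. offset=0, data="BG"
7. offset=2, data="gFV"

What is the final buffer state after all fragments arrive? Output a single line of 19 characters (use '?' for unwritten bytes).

Answer: BGgFVeDTIgetxIXedVy

Derivation:
Fragment 1: offset=16 data="dVy" -> buffer=????????????????dVy
Fragment 2: offset=5 data="eDTI" -> buffer=?????eDTI???????dVy
Fragment 3: offset=2 data="XcW" -> buffer=??XcWeDTI???????dVy
Fragment 4: offset=9 data="getx" -> buffer=??XcWeDTIgetx???dVy
Fragment 5: offset=13 data="IXe" -> buffer=??XcWeDTIgetxIXedVy
Fragment 6: offset=0 data="BG" -> buffer=BGXcWeDTIgetxIXedVy
Fragment 7: offset=2 data="gFV" -> buffer=BGgFVeDTIgetxIXedVy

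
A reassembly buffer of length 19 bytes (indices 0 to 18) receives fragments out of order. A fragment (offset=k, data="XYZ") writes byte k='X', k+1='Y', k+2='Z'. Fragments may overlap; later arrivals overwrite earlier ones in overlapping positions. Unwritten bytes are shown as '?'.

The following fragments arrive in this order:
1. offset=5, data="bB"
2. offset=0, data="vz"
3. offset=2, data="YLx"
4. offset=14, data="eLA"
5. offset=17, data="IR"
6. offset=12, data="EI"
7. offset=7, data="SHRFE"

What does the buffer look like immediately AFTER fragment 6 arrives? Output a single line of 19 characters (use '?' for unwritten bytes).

Answer: vzYLxbB?????EIeLAIR

Derivation:
Fragment 1: offset=5 data="bB" -> buffer=?????bB????????????
Fragment 2: offset=0 data="vz" -> buffer=vz???bB????????????
Fragment 3: offset=2 data="YLx" -> buffer=vzYLxbB????????????
Fragment 4: offset=14 data="eLA" -> buffer=vzYLxbB???????eLA??
Fragment 5: offset=17 data="IR" -> buffer=vzYLxbB???????eLAIR
Fragment 6: offset=12 data="EI" -> buffer=vzYLxbB?????EIeLAIR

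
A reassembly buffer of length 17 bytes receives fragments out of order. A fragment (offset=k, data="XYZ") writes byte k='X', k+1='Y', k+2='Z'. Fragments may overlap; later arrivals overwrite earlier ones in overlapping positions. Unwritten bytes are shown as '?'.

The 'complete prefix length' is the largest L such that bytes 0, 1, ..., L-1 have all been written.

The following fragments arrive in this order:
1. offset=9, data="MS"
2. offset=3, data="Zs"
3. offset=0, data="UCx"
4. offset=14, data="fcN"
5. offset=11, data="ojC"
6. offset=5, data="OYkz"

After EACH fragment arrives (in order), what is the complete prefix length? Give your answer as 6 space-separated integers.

Answer: 0 0 5 5 5 17

Derivation:
Fragment 1: offset=9 data="MS" -> buffer=?????????MS?????? -> prefix_len=0
Fragment 2: offset=3 data="Zs" -> buffer=???Zs????MS?????? -> prefix_len=0
Fragment 3: offset=0 data="UCx" -> buffer=UCxZs????MS?????? -> prefix_len=5
Fragment 4: offset=14 data="fcN" -> buffer=UCxZs????MS???fcN -> prefix_len=5
Fragment 5: offset=11 data="ojC" -> buffer=UCxZs????MSojCfcN -> prefix_len=5
Fragment 6: offset=5 data="OYkz" -> buffer=UCxZsOYkzMSojCfcN -> prefix_len=17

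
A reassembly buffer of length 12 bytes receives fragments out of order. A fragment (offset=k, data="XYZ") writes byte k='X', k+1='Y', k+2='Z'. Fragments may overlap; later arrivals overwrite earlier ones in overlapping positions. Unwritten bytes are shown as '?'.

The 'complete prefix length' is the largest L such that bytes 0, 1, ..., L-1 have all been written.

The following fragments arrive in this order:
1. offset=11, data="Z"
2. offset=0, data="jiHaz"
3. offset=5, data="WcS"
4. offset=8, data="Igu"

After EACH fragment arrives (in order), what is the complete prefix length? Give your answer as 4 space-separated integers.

Answer: 0 5 8 12

Derivation:
Fragment 1: offset=11 data="Z" -> buffer=???????????Z -> prefix_len=0
Fragment 2: offset=0 data="jiHaz" -> buffer=jiHaz??????Z -> prefix_len=5
Fragment 3: offset=5 data="WcS" -> buffer=jiHazWcS???Z -> prefix_len=8
Fragment 4: offset=8 data="Igu" -> buffer=jiHazWcSIguZ -> prefix_len=12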